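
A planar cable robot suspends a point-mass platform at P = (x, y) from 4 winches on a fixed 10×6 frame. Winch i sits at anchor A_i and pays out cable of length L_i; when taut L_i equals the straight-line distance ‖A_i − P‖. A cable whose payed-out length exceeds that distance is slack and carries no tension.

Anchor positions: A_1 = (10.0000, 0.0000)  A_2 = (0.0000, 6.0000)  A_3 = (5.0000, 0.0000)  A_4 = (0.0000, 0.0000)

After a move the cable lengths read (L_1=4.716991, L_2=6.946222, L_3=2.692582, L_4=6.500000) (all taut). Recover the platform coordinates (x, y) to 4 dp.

(6.0000, 2.5000)

circle eqns → linear via eq_j − eq_1; set c_j = A_j·A_j − L_j²
c_1 = 100.0000+0.0000−22.2500 = 77.7500
20.0000·x − 12.0000·y = c_1−c_2 = 90.0000
10.0000·x + 0.0000·y = c_1−c_3 = 60.0000
20.0000·x + 0.0000·y = c_1−c_4 = 120.0000
solve first two rows → x=6.0000, y=2.5000
check cable 4: ‖A_4−P‖² = 42.2500 ≈ L_4² = 42.2500 ✓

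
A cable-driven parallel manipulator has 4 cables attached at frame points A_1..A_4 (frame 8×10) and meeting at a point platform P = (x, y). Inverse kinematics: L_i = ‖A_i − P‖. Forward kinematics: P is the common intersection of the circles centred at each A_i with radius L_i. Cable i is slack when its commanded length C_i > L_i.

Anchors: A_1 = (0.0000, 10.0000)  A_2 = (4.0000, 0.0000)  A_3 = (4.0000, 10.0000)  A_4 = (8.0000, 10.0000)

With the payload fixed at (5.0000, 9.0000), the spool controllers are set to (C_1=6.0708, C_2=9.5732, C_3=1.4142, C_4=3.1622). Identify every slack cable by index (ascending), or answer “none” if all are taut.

cable 1: L_1 = ‖A_1−P‖ = 5.0990;  C_1 = 6.0708 → slack
cable 2: L_2 = ‖A_2−P‖ = 9.0554;  C_2 = 9.5732 → slack
cable 3: L_3 = ‖A_3−P‖ = 1.4142;  C_3 = 1.4142 → taut
cable 4: L_4 = ‖A_4−P‖ = 3.1623;  C_4 = 3.1622 → taut

1, 2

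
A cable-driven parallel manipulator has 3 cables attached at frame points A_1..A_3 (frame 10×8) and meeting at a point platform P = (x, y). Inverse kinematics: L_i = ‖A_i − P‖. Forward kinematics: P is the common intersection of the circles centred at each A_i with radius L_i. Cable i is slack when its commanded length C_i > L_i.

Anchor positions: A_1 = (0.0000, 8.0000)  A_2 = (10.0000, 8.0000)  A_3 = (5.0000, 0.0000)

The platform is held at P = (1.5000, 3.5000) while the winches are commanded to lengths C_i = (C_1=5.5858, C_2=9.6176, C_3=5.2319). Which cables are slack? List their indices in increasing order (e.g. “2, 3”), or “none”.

cable 1: √((-1.5000)²+(4.5000)²)=4.7434, C_1=5.5858: slack
cable 2: √((8.5000)²+(4.5000)²)=9.6177, C_2=9.6176: taut
cable 3: √((3.5000)²+(-3.5000)²)=4.9497, C_3=5.2319: slack

1, 3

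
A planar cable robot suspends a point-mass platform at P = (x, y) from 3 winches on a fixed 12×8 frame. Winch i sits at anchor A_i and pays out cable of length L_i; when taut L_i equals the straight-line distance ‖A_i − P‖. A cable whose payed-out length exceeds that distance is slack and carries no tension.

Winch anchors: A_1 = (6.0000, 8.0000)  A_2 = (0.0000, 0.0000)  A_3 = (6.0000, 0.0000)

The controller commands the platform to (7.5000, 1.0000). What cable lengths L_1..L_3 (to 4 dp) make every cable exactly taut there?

L_1 = √((6.0000−7.5000)² + (8.0000−1.0000)²) = 7.1589
L_2 = √((0.0000−7.5000)² + (0.0000−1.0000)²) = 7.5664
L_3 = √((6.0000−7.5000)² + (0.0000−1.0000)²) = 1.8028

(7.1589, 7.5664, 1.8028)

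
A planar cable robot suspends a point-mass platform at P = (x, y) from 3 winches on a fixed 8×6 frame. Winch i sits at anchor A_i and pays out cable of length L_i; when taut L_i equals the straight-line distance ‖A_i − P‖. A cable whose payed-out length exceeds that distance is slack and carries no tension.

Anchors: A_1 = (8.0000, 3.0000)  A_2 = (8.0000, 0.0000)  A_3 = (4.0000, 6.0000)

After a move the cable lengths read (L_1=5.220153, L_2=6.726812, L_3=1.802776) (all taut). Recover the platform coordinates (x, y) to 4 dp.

each cable: (A_i−P)·(A_i−P) = L_i²; let c_i = ‖A_i‖²−L_i²
c_1 = 64.0000+9.0000−27.2500 = 45.7500
row 1: 0.0000x + 6.0000y = 27.0000  (c_2=18.7500)
row 2: 8.0000x − 6.0000y = -3.0000  (c_3=48.7500)
Cramer on rows 1–2 → x = 3.0000, y = 4.5000

(3.0000, 4.5000)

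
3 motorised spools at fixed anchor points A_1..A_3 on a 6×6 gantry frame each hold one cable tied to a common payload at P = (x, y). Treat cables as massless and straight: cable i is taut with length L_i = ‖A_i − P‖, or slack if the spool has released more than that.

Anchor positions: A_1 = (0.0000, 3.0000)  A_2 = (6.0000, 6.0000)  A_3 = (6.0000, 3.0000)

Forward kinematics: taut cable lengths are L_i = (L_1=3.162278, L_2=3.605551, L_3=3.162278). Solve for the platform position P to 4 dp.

each cable: (A_i−P)·(A_i−P) = L_i²; let k_i = ‖A_i‖²−L_i²
k_1 = 0.0000+9.0000−10.0000 = -1.0000
row 1: -12.0000x − 6.0000y = -60.0000  (k_2=59.0000)
row 2: -12.0000x + 0.0000y = -36.0000  (k_3=35.0000)
Cramer on rows 1–2 → x = 3.0000, y = 4.0000

(3.0000, 4.0000)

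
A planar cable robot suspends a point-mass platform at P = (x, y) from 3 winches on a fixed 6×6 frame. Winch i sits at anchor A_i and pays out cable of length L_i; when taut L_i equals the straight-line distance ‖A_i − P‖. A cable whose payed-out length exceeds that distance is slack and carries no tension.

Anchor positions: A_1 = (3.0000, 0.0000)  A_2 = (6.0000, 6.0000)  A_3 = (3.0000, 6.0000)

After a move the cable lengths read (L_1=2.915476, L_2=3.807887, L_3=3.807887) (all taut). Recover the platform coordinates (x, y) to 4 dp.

(4.5000, 2.5000)

each cable: (A_i−P)·(A_i−P) = L_i²; let c_i = ‖A_i‖²−L_i²
c_1 = 9.0000+0.0000−8.5000 = 0.5000
row 1: -6.0000x − 12.0000y = -57.0000  (c_2=57.5000)
row 2: 0.0000x − 12.0000y = -30.0000  (c_3=30.5000)
Cramer on rows 1–2 → x = 4.5000, y = 2.5000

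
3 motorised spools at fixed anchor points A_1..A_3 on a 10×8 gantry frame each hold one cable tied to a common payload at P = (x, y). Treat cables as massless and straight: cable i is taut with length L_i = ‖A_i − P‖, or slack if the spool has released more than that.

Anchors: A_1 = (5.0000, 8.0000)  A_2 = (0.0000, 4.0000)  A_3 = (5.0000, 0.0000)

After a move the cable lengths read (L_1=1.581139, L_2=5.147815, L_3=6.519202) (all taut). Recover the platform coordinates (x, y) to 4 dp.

expand ‖A_i−P‖²=L_i² and subtract eq 1 (c_i ≔ ‖A_i‖²−L_i²)
c_1 = 25.0000+64.0000−2.5000 = 86.5000
eq1−eq2 → [10.0000  8.0000]·P = 97.0000
eq1−eq3 → [0.0000  16.0000]·P = 104.0000
2×2 solve → P = (4.5000, 6.5000)

(4.5000, 6.5000)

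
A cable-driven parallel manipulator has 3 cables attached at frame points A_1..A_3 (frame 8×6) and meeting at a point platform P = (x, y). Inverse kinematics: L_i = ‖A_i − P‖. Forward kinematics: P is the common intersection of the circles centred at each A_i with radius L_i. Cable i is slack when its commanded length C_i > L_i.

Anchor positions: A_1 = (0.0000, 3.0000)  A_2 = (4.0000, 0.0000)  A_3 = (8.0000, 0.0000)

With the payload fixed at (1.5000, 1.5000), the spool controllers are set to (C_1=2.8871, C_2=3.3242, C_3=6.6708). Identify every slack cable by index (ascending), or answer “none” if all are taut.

cable 1: √((-1.5000)²+(1.5000)²)=2.1213, C_1=2.8871: slack
cable 2: √((2.5000)²+(-1.5000)²)=2.9155, C_2=3.3242: slack
cable 3: √((6.5000)²+(-1.5000)²)=6.6708, C_3=6.6708: taut

1, 2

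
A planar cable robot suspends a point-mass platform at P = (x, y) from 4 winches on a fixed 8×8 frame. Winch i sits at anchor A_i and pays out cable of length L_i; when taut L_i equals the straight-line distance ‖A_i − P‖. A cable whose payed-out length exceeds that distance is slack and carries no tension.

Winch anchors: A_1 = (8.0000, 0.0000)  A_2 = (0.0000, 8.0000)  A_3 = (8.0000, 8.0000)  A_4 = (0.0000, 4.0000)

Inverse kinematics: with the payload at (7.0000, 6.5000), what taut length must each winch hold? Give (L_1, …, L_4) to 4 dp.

(6.5765, 7.1589, 1.8028, 7.4330)

L_1: Δ = A_1−P = (1.0000, -6.5000) → ‖Δ‖ = √43.2500 = 6.5765
L_2: Δ = A_2−P = (-7.0000, 1.5000) → ‖Δ‖ = √51.2500 = 7.1589
L_3: Δ = A_3−P = (1.0000, 1.5000) → ‖Δ‖ = √3.2500 = 1.8028
L_4: Δ = A_4−P = (-7.0000, -2.5000) → ‖Δ‖ = √55.2500 = 7.4330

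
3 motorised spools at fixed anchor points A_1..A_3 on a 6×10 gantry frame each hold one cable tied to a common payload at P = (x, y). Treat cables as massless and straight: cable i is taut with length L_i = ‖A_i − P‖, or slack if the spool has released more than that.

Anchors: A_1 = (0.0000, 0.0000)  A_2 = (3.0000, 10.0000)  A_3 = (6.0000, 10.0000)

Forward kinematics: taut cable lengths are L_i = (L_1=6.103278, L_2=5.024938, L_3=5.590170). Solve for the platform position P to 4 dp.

expand ‖A_i−P‖²=L_i² and subtract eq 1 (c_i ≔ ‖A_i‖²−L_i²)
c_1 = 0.0000+0.0000−37.2500 = -37.2500
eq1−eq2 → [-6.0000  -20.0000]·P = -121.0000
eq1−eq3 → [-12.0000  -20.0000]·P = -142.0000
2×2 solve → P = (3.5000, 5.0000)

(3.5000, 5.0000)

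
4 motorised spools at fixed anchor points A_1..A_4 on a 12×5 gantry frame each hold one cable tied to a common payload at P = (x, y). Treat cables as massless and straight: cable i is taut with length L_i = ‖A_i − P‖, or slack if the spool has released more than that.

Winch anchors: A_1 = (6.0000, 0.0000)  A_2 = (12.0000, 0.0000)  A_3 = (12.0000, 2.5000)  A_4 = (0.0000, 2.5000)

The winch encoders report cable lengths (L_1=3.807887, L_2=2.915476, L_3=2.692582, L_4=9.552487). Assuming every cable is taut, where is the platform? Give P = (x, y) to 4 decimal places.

circle eqns → linear via eq_j − eq_1; set k_j = A_j·A_j − L_j²
k_1 = 36.0000+0.0000−14.5000 = 21.5000
-12.0000·x + 0.0000·y = k_1−k_2 = -114.0000
-12.0000·x − 5.0000·y = k_1−k_3 = -121.5000
12.0000·x − 5.0000·y = k_1−k_4 = 106.5000
solve first two rows → x=9.5000, y=1.5000
check cable 4: ‖A_4−P‖² = 91.2500 ≈ L_4² = 91.2500 ✓

(9.5000, 1.5000)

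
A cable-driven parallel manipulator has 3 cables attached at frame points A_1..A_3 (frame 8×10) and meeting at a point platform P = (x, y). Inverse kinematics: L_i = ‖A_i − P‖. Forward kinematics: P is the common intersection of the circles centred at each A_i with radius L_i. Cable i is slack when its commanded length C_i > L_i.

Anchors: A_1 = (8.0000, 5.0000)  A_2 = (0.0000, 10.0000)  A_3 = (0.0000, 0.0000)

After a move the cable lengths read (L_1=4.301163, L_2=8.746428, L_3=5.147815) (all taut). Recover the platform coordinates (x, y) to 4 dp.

each cable: (A_i−P)·(A_i−P) = L_i²; let c_i = ‖A_i‖²−L_i²
c_1 = 64.0000+25.0000−18.5000 = 70.5000
row 1: 16.0000x − 10.0000y = 47.0000  (c_2=23.5000)
row 2: 16.0000x + 10.0000y = 97.0000  (c_3=-26.5000)
Cramer on rows 1–2 → x = 4.5000, y = 2.5000

(4.5000, 2.5000)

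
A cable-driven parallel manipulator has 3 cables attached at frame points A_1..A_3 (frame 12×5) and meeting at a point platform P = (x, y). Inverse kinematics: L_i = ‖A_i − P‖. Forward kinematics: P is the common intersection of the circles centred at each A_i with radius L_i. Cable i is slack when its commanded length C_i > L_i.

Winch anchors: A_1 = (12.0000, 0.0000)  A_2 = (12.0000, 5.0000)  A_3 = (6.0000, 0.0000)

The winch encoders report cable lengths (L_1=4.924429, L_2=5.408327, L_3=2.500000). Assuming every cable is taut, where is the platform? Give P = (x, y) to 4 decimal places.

(7.5000, 2.0000)

each cable: (A_i−P)·(A_i−P) = L_i²; let k_i = ‖A_i‖²−L_i²
k_1 = 144.0000+0.0000−24.2500 = 119.7500
row 1: 0.0000x − 10.0000y = -20.0000  (k_2=139.7500)
row 2: 12.0000x + 0.0000y = 90.0000  (k_3=29.7500)
Cramer on rows 1–2 → x = 7.5000, y = 2.0000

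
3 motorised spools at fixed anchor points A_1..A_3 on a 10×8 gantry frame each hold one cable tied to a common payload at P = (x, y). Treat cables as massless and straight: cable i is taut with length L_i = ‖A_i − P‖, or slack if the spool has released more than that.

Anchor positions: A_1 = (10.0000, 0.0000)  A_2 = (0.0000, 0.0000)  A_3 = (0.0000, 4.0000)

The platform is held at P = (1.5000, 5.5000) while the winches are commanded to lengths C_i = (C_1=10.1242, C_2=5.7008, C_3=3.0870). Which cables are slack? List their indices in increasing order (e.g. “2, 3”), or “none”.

3

cable 1: L_1 = ‖A_1−P‖ = 10.1242;  C_1 = 10.1242 → taut
cable 2: L_2 = ‖A_2−P‖ = 5.7009;  C_2 = 5.7008 → taut
cable 3: L_3 = ‖A_3−P‖ = 2.1213;  C_3 = 3.0870 → slack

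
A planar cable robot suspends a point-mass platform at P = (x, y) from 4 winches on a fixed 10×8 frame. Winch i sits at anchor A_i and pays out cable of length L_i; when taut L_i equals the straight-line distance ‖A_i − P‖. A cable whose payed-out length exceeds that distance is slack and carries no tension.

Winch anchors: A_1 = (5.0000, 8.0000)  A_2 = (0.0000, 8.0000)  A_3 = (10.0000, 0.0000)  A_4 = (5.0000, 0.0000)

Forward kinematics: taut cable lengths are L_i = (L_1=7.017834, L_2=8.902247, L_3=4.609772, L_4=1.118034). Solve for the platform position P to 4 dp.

circle eqns → linear via eq_j − eq_1; set c_j = A_j·A_j − L_j²
c_1 = 25.0000+64.0000−49.2500 = 39.7500
10.0000·x + 0.0000·y = c_1−c_2 = 55.0000
-10.0000·x + 16.0000·y = c_1−c_3 = -39.0000
0.0000·x + 16.0000·y = c_1−c_4 = 16.0000
solve first two rows → x=5.5000, y=1.0000
check cable 4: ‖A_4−P‖² = 1.2500 ≈ L_4² = 1.2500 ✓

(5.5000, 1.0000)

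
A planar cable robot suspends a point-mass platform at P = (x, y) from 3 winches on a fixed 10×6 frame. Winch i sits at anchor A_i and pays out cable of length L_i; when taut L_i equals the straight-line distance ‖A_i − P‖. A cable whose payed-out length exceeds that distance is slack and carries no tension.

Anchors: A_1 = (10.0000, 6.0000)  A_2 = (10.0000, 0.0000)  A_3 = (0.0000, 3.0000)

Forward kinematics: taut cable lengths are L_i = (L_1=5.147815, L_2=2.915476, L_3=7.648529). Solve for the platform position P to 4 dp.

circle eqns → linear via eq_j − eq_1; set q_j = A_j·A_j − L_j²
q_1 = 100.0000+36.0000−26.5000 = 109.5000
0.0000·x + 12.0000·y = q_1−q_2 = 18.0000
20.0000·x + 6.0000·y = q_1−q_3 = 159.0000
solve first two rows → x=7.5000, y=1.5000

(7.5000, 1.5000)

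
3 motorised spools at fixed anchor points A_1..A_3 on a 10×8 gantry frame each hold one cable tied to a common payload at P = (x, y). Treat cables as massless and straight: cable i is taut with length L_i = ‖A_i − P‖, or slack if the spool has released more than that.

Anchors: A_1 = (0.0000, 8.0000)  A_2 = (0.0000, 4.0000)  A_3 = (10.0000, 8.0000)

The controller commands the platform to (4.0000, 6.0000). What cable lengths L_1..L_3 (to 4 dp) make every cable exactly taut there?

(4.4721, 4.4721, 6.3246)

L_1: Δ = A_1−P = (-4.0000, 2.0000) → ‖Δ‖ = √20.0000 = 4.4721
L_2: Δ = A_2−P = (-4.0000, -2.0000) → ‖Δ‖ = √20.0000 = 4.4721
L_3: Δ = A_3−P = (6.0000, 2.0000) → ‖Δ‖ = √40.0000 = 6.3246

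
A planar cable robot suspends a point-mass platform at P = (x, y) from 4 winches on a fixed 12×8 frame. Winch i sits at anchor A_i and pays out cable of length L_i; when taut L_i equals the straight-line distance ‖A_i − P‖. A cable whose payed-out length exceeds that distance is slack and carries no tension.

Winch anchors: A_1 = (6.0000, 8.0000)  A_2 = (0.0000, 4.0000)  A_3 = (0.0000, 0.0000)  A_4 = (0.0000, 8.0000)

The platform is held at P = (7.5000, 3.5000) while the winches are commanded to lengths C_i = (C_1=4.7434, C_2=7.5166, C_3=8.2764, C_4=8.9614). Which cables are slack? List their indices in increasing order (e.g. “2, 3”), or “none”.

cable 1: √((-1.5000)²+(4.5000)²)=4.7434, C_1=4.7434: taut
cable 2: √((-7.5000)²+(0.5000)²)=7.5166, C_2=7.5166: taut
cable 3: √((-7.5000)²+(-3.5000)²)=8.2765, C_3=8.2764: taut
cable 4: √((-7.5000)²+(4.5000)²)=8.7464, C_4=8.9614: slack

4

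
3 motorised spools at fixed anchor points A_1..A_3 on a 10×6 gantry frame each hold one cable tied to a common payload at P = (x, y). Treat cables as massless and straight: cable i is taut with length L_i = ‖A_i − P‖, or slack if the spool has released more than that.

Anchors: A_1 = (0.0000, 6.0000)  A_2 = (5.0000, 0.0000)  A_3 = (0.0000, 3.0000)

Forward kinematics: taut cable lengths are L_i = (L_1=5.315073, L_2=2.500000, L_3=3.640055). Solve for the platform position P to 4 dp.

circle eqns → linear via eq_j − eq_1; set k_j = A_j·A_j − L_j²
k_1 = 0.0000+36.0000−28.2500 = 7.7500
-10.0000·x + 12.0000·y = k_1−k_2 = -11.0000
0.0000·x + 6.0000·y = k_1−k_3 = 12.0000
solve first two rows → x=3.5000, y=2.0000

(3.5000, 2.0000)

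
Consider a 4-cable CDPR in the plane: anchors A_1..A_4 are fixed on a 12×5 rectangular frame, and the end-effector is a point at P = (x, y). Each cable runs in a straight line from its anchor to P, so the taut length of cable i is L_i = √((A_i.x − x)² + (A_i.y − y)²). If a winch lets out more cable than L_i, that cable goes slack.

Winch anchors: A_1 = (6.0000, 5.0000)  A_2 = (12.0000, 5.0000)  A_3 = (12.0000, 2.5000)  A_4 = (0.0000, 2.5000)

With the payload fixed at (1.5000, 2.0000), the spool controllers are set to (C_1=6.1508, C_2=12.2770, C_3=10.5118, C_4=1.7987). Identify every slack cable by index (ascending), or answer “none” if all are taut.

cable 1: √((4.5000)²+(3.0000)²)=5.4083, C_1=6.1508: slack
cable 2: √((10.5000)²+(3.0000)²)=10.9202, C_2=12.2770: slack
cable 3: √((10.5000)²+(0.5000)²)=10.5119, C_3=10.5118: taut
cable 4: √((-1.5000)²+(0.5000)²)=1.5811, C_4=1.7987: slack

1, 2, 4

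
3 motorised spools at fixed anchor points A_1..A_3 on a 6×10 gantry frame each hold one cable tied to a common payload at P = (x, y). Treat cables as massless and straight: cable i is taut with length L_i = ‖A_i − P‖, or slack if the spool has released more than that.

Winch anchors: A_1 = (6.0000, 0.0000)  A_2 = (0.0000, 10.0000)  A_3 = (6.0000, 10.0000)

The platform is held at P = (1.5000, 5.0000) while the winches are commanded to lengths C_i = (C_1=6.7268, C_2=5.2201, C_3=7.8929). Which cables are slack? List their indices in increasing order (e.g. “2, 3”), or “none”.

i=1: geometric 6.7268 vs commanded 6.7268 ⇒ taut
i=2: geometric 5.2202 vs commanded 5.2201 ⇒ taut
i=3: geometric 6.7268 vs commanded 7.8929 ⇒ slack

3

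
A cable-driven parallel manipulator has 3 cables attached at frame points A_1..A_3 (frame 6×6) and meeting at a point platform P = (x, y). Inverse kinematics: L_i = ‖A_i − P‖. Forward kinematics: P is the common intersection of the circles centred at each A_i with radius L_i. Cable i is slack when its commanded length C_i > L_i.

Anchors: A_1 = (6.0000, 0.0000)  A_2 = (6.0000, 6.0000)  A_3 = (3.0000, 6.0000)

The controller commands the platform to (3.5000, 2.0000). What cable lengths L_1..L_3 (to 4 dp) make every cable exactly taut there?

(3.2016, 4.7170, 4.0311)

cable 1: Δx=2.5000, Δy=-2.0000; L_1 = √(Δx²+Δy²) = 3.2016
cable 2: Δx=2.5000, Δy=4.0000; L_2 = √(Δx²+Δy²) = 4.7170
cable 3: Δx=-0.5000, Δy=4.0000; L_3 = √(Δx²+Δy²) = 4.0311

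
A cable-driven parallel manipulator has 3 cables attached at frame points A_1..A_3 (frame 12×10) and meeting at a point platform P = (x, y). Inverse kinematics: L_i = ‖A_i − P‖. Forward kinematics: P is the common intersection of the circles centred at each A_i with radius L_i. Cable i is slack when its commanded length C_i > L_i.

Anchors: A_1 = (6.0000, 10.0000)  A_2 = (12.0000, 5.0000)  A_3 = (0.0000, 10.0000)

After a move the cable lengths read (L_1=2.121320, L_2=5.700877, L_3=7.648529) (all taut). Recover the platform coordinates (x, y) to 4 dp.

expand ‖A_i−P‖²=L_i² and subtract eq 1 (c_i ≔ ‖A_i‖²−L_i²)
c_1 = 36.0000+100.0000−4.5000 = 131.5000
eq1−eq2 → [-12.0000  10.0000]·P = -5.0000
eq1−eq3 → [12.0000  0.0000]·P = 90.0000
2×2 solve → P = (7.5000, 8.5000)

(7.5000, 8.5000)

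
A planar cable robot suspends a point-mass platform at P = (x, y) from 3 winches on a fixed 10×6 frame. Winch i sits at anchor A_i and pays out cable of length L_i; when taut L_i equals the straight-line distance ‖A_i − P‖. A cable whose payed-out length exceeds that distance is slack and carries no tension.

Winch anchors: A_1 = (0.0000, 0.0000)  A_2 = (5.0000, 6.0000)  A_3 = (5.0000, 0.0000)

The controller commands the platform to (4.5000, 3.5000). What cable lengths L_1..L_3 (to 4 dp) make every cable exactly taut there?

L_1 = √((0.0000−4.5000)² + (0.0000−3.5000)²) = 5.7009
L_2 = √((5.0000−4.5000)² + (6.0000−3.5000)²) = 2.5495
L_3 = √((5.0000−4.5000)² + (0.0000−3.5000)²) = 3.5355

(5.7009, 2.5495, 3.5355)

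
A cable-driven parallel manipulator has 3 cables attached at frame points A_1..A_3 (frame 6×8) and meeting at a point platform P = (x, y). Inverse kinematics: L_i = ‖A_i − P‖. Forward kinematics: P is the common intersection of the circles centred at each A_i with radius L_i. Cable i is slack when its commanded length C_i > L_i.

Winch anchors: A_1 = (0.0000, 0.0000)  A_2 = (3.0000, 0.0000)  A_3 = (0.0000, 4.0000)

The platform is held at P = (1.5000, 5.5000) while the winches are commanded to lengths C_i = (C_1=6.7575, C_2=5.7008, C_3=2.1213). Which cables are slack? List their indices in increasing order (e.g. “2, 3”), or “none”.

cable 1: L_1 = ‖A_1−P‖ = 5.7009;  C_1 = 6.7575 → slack
cable 2: L_2 = ‖A_2−P‖ = 5.7009;  C_2 = 5.7008 → taut
cable 3: L_3 = ‖A_3−P‖ = 2.1213;  C_3 = 2.1213 → taut

1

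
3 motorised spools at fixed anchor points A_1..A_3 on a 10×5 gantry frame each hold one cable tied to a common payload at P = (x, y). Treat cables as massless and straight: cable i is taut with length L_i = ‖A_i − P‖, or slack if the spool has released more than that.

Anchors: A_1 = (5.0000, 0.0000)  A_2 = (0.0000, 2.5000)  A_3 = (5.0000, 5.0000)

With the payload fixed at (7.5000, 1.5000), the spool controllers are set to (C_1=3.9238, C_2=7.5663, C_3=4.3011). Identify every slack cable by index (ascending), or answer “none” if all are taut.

1

cable 1: L_1 = ‖A_1−P‖ = 2.9155;  C_1 = 3.9238 → slack
cable 2: L_2 = ‖A_2−P‖ = 7.5664;  C_2 = 7.5663 → taut
cable 3: L_3 = ‖A_3−P‖ = 4.3012;  C_3 = 4.3011 → taut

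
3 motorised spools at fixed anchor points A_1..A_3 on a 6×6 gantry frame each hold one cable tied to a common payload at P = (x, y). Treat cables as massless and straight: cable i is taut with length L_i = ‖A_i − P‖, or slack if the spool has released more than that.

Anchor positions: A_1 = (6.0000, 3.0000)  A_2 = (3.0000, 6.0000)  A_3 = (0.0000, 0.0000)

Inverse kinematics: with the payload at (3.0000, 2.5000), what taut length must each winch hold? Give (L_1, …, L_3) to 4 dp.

L_1: Δ = A_1−P = (3.0000, 0.5000) → ‖Δ‖ = √9.2500 = 3.0414
L_2: Δ = A_2−P = (0.0000, 3.5000) → ‖Δ‖ = √12.2500 = 3.5000
L_3: Δ = A_3−P = (-3.0000, -2.5000) → ‖Δ‖ = √15.2500 = 3.9051

(3.0414, 3.5000, 3.9051)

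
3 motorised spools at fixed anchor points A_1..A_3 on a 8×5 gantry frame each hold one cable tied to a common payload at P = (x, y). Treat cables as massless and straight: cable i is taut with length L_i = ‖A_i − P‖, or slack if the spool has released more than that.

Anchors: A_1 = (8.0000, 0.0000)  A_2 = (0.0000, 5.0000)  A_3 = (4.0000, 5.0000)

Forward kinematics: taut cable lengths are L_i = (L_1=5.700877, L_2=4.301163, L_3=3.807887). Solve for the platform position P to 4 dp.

(2.5000, 1.5000)

expand ‖A_i−P‖²=L_i² and subtract eq 1 (c_i ≔ ‖A_i‖²−L_i²)
c_1 = 64.0000+0.0000−32.5000 = 31.5000
eq1−eq2 → [16.0000  -10.0000]·P = 25.0000
eq1−eq3 → [8.0000  -10.0000]·P = 5.0000
2×2 solve → P = (2.5000, 1.5000)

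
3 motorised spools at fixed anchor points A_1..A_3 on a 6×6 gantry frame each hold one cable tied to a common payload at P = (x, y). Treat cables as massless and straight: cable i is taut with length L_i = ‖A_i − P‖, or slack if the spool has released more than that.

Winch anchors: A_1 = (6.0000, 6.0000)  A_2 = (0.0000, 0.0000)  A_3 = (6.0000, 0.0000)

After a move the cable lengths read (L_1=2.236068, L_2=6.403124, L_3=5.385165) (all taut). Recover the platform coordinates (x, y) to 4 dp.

(4.0000, 5.0000)

circle eqns → linear via eq_j − eq_1; set c_j = A_j·A_j − L_j²
c_1 = 36.0000+36.0000−5.0000 = 67.0000
12.0000·x + 12.0000·y = c_1−c_2 = 108.0000
0.0000·x + 12.0000·y = c_1−c_3 = 60.0000
solve first two rows → x=4.0000, y=5.0000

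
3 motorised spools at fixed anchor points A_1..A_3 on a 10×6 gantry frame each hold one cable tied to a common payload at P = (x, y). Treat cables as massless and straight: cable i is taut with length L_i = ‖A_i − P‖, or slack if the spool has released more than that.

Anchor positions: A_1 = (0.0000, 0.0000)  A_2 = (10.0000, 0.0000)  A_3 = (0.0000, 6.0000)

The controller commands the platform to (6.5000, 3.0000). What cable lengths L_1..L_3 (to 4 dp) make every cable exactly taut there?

(7.1589, 4.6098, 7.1589)

L_1: Δ = A_1−P = (-6.5000, -3.0000) → ‖Δ‖ = √51.2500 = 7.1589
L_2: Δ = A_2−P = (3.5000, -3.0000) → ‖Δ‖ = √21.2500 = 4.6098
L_3: Δ = A_3−P = (-6.5000, 3.0000) → ‖Δ‖ = √51.2500 = 7.1589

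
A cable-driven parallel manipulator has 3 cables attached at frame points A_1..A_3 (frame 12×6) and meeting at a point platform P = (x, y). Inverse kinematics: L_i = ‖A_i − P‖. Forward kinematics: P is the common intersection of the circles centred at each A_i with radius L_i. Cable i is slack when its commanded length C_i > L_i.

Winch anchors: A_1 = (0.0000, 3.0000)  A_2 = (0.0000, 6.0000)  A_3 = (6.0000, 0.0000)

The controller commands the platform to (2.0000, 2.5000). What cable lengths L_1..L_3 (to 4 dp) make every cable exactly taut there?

(2.0616, 4.0311, 4.7170)

L_1: Δ = A_1−P = (-2.0000, 0.5000) → ‖Δ‖ = √4.2500 = 2.0616
L_2: Δ = A_2−P = (-2.0000, 3.5000) → ‖Δ‖ = √16.2500 = 4.0311
L_3: Δ = A_3−P = (4.0000, -2.5000) → ‖Δ‖ = √22.2500 = 4.7170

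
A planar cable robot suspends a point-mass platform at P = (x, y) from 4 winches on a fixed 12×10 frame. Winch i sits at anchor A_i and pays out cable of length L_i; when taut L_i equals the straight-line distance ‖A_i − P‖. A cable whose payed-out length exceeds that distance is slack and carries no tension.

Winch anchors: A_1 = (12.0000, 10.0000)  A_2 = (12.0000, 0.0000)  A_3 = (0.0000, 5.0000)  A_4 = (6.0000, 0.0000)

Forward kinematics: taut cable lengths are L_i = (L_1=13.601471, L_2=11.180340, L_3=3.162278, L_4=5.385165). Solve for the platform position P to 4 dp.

expand ‖A_i−P‖²=L_i² and subtract eq 1 (q_i ≔ ‖A_i‖²−L_i²)
q_1 = 144.0000+100.0000−185.0000 = 59.0000
eq1−eq2 → [0.0000  20.0000]·P = 40.0000
eq1−eq3 → [24.0000  10.0000]·P = 44.0000
eq1−eq4 → [12.0000  20.0000]·P = 52.0000
2×2 solve → P = (1.0000, 2.0000)
check cable 4: ‖A_4−P‖² = 29.0000 ≈ L_4² = 29.0000 ✓

(1.0000, 2.0000)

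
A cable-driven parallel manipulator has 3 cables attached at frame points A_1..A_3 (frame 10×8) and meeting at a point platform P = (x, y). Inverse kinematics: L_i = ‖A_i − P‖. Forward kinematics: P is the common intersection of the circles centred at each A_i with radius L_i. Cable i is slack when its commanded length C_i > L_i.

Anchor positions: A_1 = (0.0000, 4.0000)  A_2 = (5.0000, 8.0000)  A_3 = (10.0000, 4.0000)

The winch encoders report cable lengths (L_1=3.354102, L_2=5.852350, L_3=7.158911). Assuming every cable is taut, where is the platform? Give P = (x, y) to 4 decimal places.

expand ‖A_i−P‖²=L_i² and subtract eq 1 (q_i ≔ ‖A_i‖²−L_i²)
q_1 = 0.0000+16.0000−11.2500 = 4.7500
eq1−eq2 → [-10.0000  -8.0000]·P = -50.0000
eq1−eq3 → [-20.0000  0.0000]·P = -60.0000
2×2 solve → P = (3.0000, 2.5000)

(3.0000, 2.5000)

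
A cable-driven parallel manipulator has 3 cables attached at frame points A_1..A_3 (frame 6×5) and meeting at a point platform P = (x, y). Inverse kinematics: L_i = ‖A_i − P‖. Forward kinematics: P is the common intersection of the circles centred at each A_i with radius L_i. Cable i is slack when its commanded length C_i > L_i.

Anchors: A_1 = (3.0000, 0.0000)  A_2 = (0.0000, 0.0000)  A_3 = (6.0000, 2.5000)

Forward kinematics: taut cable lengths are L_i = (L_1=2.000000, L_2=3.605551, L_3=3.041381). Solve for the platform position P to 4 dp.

(3.0000, 2.0000)

each cable: (A_i−P)·(A_i−P) = L_i²; let c_i = ‖A_i‖²−L_i²
c_1 = 9.0000+0.0000−4.0000 = 5.0000
row 1: 6.0000x + 0.0000y = 18.0000  (c_2=-13.0000)
row 2: -6.0000x − 5.0000y = -28.0000  (c_3=33.0000)
Cramer on rows 1–2 → x = 3.0000, y = 2.0000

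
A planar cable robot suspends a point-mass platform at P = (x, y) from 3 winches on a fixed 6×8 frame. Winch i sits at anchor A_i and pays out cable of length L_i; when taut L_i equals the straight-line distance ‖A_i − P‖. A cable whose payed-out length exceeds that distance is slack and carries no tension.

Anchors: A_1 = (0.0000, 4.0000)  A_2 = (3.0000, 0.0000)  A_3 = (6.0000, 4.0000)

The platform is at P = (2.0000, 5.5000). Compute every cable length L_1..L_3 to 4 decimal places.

L_1 = √((0.0000−2.0000)² + (4.0000−5.5000)²) = 2.5000
L_2 = √((3.0000−2.0000)² + (0.0000−5.5000)²) = 5.5902
L_3 = √((6.0000−2.0000)² + (4.0000−5.5000)²) = 4.2720

(2.5000, 5.5902, 4.2720)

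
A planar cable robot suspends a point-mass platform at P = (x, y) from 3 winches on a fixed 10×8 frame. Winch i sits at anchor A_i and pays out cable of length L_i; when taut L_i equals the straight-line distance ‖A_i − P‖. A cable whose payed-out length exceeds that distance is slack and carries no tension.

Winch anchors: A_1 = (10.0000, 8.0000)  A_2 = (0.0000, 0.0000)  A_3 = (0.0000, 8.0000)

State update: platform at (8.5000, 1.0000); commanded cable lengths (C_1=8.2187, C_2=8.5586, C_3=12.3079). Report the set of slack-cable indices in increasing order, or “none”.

1, 3

cable 1: L_1 = ‖A_1−P‖ = 7.1589;  C_1 = 8.2187 → slack
cable 2: L_2 = ‖A_2−P‖ = 8.5586;  C_2 = 8.5586 → taut
cable 3: L_3 = ‖A_3−P‖ = 11.0114;  C_3 = 12.3079 → slack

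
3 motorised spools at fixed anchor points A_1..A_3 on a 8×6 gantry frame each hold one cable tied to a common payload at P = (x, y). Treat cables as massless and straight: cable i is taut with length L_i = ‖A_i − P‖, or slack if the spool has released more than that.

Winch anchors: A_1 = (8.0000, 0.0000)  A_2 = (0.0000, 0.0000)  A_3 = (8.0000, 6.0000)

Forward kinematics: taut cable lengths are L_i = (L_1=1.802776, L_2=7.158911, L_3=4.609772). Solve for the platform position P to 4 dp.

each cable: (A_i−P)·(A_i−P) = L_i²; let q_i = ‖A_i‖²−L_i²
q_1 = 64.0000+0.0000−3.2500 = 60.7500
row 1: 16.0000x + 0.0000y = 112.0000  (q_2=-51.2500)
row 2: 0.0000x − 12.0000y = -18.0000  (q_3=78.7500)
Cramer on rows 1–2 → x = 7.0000, y = 1.5000

(7.0000, 1.5000)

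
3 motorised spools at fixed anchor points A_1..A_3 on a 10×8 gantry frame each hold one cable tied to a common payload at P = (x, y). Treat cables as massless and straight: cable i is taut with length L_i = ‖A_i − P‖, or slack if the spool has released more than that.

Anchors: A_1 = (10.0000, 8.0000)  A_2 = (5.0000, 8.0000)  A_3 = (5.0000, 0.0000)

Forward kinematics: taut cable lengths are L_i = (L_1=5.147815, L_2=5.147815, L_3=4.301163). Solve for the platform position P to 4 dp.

expand ‖A_i−P‖²=L_i² and subtract eq 1 (c_i ≔ ‖A_i‖²−L_i²)
c_1 = 100.0000+64.0000−26.5000 = 137.5000
eq1−eq2 → [10.0000  0.0000]·P = 75.0000
eq1−eq3 → [10.0000  16.0000]·P = 131.0000
2×2 solve → P = (7.5000, 3.5000)

(7.5000, 3.5000)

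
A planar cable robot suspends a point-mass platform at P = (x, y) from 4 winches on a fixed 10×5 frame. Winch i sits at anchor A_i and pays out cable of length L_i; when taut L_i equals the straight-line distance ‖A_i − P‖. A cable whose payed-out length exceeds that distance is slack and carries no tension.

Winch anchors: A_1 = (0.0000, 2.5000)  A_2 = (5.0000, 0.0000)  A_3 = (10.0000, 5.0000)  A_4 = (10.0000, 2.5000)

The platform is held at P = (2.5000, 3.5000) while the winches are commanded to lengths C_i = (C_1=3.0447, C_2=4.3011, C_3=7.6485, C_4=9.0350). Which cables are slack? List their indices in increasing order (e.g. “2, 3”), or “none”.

1, 4

cable 1: L_1 = ‖A_1−P‖ = 2.6926;  C_1 = 3.0447 → slack
cable 2: L_2 = ‖A_2−P‖ = 4.3012;  C_2 = 4.3011 → taut
cable 3: L_3 = ‖A_3−P‖ = 7.6485;  C_3 = 7.6485 → taut
cable 4: L_4 = ‖A_4−P‖ = 7.5664;  C_4 = 9.0350 → slack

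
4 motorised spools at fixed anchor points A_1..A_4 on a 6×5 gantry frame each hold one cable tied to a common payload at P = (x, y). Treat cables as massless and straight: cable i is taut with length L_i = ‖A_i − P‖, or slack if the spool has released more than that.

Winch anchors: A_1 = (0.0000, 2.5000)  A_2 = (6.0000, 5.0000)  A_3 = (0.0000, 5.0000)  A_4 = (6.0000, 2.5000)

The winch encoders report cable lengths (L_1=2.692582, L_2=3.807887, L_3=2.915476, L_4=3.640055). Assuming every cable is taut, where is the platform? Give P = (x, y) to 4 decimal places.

each cable: (A_i−P)·(A_i−P) = L_i²; let c_i = ‖A_i‖²−L_i²
c_1 = 0.0000+6.2500−7.2500 = -1.0000
row 1: -12.0000x − 5.0000y = -47.5000  (c_2=46.5000)
row 2: 0.0000x − 5.0000y = -17.5000  (c_3=16.5000)
row 3: -12.0000x + 0.0000y = -30.0000  (c_4=29.0000)
Cramer on rows 1–2 → x = 2.5000, y = 3.5000
check cable 4: ‖A_4−P‖² = 13.2500 ≈ L_4² = 13.2500 ✓

(2.5000, 3.5000)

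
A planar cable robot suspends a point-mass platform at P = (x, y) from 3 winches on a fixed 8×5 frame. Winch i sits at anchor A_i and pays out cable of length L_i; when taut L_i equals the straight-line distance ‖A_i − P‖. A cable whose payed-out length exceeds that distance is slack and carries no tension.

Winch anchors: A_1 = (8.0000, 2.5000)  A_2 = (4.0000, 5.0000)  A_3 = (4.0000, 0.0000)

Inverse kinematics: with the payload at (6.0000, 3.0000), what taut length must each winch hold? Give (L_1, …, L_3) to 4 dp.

(2.0616, 2.8284, 3.6056)

L_1: Δ = A_1−P = (2.0000, -0.5000) → ‖Δ‖ = √4.2500 = 2.0616
L_2: Δ = A_2−P = (-2.0000, 2.0000) → ‖Δ‖ = √8.0000 = 2.8284
L_3: Δ = A_3−P = (-2.0000, -3.0000) → ‖Δ‖ = √13.0000 = 3.6056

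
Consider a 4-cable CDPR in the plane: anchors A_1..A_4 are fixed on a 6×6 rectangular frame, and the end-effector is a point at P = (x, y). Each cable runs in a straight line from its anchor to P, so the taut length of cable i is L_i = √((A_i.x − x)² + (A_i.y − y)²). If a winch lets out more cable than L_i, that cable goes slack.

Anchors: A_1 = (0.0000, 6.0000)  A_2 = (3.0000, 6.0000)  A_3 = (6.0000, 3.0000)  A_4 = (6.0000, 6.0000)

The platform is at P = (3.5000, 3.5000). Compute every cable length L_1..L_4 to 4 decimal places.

cable 1: Δx=-3.5000, Δy=2.5000; L_1 = √(Δx²+Δy²) = 4.3012
cable 2: Δx=-0.5000, Δy=2.5000; L_2 = √(Δx²+Δy²) = 2.5495
cable 3: Δx=2.5000, Δy=-0.5000; L_3 = √(Δx²+Δy²) = 2.5495
cable 4: Δx=2.5000, Δy=2.5000; L_4 = √(Δx²+Δy²) = 3.5355

(4.3012, 2.5495, 2.5495, 3.5355)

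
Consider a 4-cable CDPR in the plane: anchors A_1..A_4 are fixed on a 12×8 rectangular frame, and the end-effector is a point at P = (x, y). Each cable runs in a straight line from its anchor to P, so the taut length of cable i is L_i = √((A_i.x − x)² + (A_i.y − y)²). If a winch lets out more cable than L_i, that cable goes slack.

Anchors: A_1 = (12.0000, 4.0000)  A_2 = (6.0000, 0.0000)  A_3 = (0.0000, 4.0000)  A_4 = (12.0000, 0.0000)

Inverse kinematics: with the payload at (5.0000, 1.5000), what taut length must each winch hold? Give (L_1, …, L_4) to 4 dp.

L_1: Δ = A_1−P = (7.0000, 2.5000) → ‖Δ‖ = √55.2500 = 7.4330
L_2: Δ = A_2−P = (1.0000, -1.5000) → ‖Δ‖ = √3.2500 = 1.8028
L_3: Δ = A_3−P = (-5.0000, 2.5000) → ‖Δ‖ = √31.2500 = 5.5902
L_4: Δ = A_4−P = (7.0000, -1.5000) → ‖Δ‖ = √51.2500 = 7.1589

(7.4330, 1.8028, 5.5902, 7.1589)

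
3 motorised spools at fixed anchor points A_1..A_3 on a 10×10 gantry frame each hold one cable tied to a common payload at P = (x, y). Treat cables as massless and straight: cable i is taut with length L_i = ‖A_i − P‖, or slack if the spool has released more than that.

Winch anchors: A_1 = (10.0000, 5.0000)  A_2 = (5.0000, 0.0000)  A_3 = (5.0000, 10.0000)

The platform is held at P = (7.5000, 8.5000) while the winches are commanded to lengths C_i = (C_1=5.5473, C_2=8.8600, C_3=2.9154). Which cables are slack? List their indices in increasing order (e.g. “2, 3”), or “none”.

1

cable 1: √((2.5000)²+(-3.5000)²)=4.3012, C_1=5.5473: slack
cable 2: √((-2.5000)²+(-8.5000)²)=8.8600, C_2=8.8600: taut
cable 3: √((-2.5000)²+(1.5000)²)=2.9155, C_3=2.9154: taut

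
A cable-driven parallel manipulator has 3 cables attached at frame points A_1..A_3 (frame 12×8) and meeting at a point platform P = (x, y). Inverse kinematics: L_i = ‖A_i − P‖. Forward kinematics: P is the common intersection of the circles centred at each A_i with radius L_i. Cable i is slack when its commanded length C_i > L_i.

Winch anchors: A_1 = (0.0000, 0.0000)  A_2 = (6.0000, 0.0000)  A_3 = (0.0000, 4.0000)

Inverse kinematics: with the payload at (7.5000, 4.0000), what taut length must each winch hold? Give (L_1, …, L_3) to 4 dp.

cable 1: Δx=-7.5000, Δy=-4.0000; L_1 = √(Δx²+Δy²) = 8.5000
cable 2: Δx=-1.5000, Δy=-4.0000; L_2 = √(Δx²+Δy²) = 4.2720
cable 3: Δx=-7.5000, Δy=0.0000; L_3 = √(Δx²+Δy²) = 7.5000

(8.5000, 4.2720, 7.5000)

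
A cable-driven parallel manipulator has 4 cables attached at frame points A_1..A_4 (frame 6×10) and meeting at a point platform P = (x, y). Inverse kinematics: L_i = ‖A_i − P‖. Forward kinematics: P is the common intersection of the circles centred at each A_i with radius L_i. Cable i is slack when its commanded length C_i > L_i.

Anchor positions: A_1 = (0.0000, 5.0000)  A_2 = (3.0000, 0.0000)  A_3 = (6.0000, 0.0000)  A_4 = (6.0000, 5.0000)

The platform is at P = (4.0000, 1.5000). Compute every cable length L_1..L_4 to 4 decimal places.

L_1: Δ = A_1−P = (-4.0000, 3.5000) → ‖Δ‖ = √28.2500 = 5.3151
L_2: Δ = A_2−P = (-1.0000, -1.5000) → ‖Δ‖ = √3.2500 = 1.8028
L_3: Δ = A_3−P = (2.0000, -1.5000) → ‖Δ‖ = √6.2500 = 2.5000
L_4: Δ = A_4−P = (2.0000, 3.5000) → ‖Δ‖ = √16.2500 = 4.0311

(5.3151, 1.8028, 2.5000, 4.0311)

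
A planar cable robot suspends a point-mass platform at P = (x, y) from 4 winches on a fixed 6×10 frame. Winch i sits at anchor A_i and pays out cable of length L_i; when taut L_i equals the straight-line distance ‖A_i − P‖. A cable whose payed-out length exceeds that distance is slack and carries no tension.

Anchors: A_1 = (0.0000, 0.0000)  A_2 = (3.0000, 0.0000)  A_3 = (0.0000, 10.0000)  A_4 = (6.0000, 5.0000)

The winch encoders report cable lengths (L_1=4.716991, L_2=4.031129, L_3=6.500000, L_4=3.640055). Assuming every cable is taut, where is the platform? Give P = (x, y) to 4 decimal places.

(2.5000, 4.0000)

expand ‖A_i−P‖²=L_i² and subtract eq 1 (c_i ≔ ‖A_i‖²−L_i²)
c_1 = 0.0000+0.0000−22.2500 = -22.2500
eq1−eq2 → [-6.0000  0.0000]·P = -15.0000
eq1−eq3 → [0.0000  -20.0000]·P = -80.0000
eq1−eq4 → [-12.0000  -10.0000]·P = -70.0000
2×2 solve → P = (2.5000, 4.0000)
check cable 4: ‖A_4−P‖² = 13.2500 ≈ L_4² = 13.2500 ✓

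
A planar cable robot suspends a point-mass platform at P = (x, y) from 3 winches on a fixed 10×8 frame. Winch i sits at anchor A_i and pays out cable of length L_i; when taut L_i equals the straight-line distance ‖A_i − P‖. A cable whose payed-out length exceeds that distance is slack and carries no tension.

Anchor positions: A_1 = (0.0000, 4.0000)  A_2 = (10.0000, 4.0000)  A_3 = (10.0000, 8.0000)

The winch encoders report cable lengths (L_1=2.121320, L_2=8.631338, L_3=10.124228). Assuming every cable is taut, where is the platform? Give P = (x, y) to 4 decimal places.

circle eqns → linear via eq_j − eq_1; set k_j = A_j·A_j − L_j²
k_1 = 0.0000+16.0000−4.5000 = 11.5000
-20.0000·x + 0.0000·y = k_1−k_2 = -30.0000
-20.0000·x − 8.0000·y = k_1−k_3 = -50.0000
solve first two rows → x=1.5000, y=2.5000

(1.5000, 2.5000)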